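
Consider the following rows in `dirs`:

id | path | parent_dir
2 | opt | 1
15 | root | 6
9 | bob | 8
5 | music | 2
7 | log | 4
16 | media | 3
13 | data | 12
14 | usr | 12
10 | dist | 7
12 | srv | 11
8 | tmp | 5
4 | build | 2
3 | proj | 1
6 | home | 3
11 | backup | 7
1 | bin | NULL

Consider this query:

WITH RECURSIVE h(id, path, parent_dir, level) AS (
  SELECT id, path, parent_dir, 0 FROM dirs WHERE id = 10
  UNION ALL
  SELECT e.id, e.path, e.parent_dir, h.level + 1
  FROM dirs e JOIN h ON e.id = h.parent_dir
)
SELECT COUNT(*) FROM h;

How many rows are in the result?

Base: id=10 (dist), parent_dir=7, level 0.
Iteration 1: join on id=7 -> log (id 7, parent_dir=4, level 1).
Iteration 2: join on id=4 -> build (id 4, parent_dir=2, level 2).
Iteration 3: join on id=2 -> opt (id 2, parent_dir=1, level 3).
Iteration 4: join on id=1 -> bin (id 1, parent_dir=NULL, level 4).
Iteration 5: parent_dir is NULL; no match; recursion stops.
Total rows emitted: 5.

5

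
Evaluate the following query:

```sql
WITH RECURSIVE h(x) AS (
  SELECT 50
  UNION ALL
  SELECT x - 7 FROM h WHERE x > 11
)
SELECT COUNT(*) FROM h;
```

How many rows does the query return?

7

Base: x=50.
Iteration 1: 50 > 11 holds -> x = 50 - 7 = 43.
Iteration 2: 43 > 11 holds -> x = 43 - 7 = 36.
Iteration 3: 36 > 11 holds -> x = 36 - 7 = 29.
Iteration 4: 29 > 11 holds -> x = 29 - 7 = 22.
Iteration 5: 22 > 11 holds -> x = 22 - 7 = 15.
Iteration 6: 15 > 11 holds -> x = 15 - 7 = 8.
Iteration 7: 8 > 11 fails; recursion stops.
Total rows emitted: 7.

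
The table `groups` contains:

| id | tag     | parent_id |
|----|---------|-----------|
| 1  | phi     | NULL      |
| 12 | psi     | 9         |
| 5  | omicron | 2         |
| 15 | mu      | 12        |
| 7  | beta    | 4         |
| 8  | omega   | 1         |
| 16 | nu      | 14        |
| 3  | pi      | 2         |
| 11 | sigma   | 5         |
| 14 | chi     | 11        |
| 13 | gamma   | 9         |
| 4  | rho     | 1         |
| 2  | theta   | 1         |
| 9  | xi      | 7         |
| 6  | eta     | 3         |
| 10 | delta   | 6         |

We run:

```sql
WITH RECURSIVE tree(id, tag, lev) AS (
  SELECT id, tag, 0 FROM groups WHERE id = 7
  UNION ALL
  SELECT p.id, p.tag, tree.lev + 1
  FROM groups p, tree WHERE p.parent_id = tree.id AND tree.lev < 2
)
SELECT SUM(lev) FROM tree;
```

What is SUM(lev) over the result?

Base: id=7 (beta) at lev 0.
Iteration 1: rows with parent_id in {7} -> xi (id 9, lev 1).
Iteration 2: rows with parent_id in {9} -> psi (id 12, lev 2), gamma (id 13, lev 2).
Iteration 3: lev < 2 fails for all current rows; recursion stops.
SUM(lev) = 0 + 1 + 2 + 2 = 5.

5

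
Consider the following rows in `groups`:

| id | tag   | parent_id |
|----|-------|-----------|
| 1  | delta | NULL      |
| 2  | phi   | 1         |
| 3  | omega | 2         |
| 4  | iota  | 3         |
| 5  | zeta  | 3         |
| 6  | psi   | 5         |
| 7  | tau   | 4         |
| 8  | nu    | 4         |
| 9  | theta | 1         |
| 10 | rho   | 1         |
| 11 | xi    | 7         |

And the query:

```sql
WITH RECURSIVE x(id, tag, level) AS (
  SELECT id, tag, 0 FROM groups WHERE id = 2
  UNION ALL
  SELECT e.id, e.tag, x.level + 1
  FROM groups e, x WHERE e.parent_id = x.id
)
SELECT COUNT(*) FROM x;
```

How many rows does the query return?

Base: id=2 (phi) at level 0.
Iteration 1: rows with parent_id in {2} -> omega (id 3, level 1).
Iteration 2: rows with parent_id in {3} -> iota (id 4, level 2), zeta (id 5, level 2).
Iteration 3: rows with parent_id in {4,5} -> psi (id 6, level 3), tau (id 7, level 3), nu (id 8, level 3).
Iteration 4: rows with parent_id in {6,7,8} -> xi (id 11, level 4).
Iteration 5: no rows with parent_id in {11}; recursion stops.
Total rows emitted: 8.

8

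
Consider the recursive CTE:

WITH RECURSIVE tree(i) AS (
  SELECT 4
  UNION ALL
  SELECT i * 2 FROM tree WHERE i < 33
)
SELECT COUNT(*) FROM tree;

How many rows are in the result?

5

Base: i=4.
Iteration 1: 4 < 33 holds -> i = 4 * 2 = 8.
Iteration 2: 8 < 33 holds -> i = 8 * 2 = 16.
Iteration 3: 16 < 33 holds -> i = 16 * 2 = 32.
Iteration 4: 32 < 33 holds -> i = 32 * 2 = 64.
Iteration 5: 64 < 33 fails; recursion stops.
Total rows emitted: 5.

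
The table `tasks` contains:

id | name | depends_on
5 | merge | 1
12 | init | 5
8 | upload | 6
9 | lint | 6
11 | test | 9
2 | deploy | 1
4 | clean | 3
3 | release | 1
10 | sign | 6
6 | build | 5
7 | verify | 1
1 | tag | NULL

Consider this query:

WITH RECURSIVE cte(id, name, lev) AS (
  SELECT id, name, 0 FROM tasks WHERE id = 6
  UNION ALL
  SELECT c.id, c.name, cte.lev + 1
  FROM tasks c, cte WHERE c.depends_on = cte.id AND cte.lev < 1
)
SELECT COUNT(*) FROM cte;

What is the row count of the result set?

4

Base: id=6 (build) at lev 0.
Iteration 1: rows with depends_on in {6} -> upload (id 8, lev 1), lint (id 9, lev 1), sign (id 10, lev 1).
Iteration 2: lev < 1 fails for all current rows; recursion stops.
Total rows emitted: 4.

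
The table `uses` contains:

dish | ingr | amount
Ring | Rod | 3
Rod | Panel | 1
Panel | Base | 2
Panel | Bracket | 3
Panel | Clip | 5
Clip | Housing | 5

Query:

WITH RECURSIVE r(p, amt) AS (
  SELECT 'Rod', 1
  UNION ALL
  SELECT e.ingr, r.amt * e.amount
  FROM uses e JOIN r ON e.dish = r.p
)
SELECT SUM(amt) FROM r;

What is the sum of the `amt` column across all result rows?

Base: (Rod, amt=1).
Iteration 1: components of {Rod} -> Panel = 1*1 = 1.
Iteration 2: components of {Panel} -> Base = 1*2 = 2, Bracket = 1*3 = 3, Clip = 1*5 = 5.
Iteration 3: components of {Base,Bracket,Clip} -> Housing = 5*5 = 25.
Iteration 4: no further components; recursion stops.
SUM(amt) = 1 + 1 + 2 + 3 + 5 + 25 = 37.

37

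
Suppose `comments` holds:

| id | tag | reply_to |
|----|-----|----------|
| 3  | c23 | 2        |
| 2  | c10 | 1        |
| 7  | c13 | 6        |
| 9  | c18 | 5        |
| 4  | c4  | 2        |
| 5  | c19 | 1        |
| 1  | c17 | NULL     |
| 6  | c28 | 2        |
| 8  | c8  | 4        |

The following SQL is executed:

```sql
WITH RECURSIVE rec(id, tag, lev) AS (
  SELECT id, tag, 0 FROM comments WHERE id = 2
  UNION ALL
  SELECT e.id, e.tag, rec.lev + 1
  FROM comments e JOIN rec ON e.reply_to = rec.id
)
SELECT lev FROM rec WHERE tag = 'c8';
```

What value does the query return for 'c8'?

Base: id=2 (c10) at lev 0.
Iteration 1: rows with reply_to in {2} -> c23 (id 3, lev 1), c4 (id 4, lev 1), c28 (id 6, lev 1).
Iteration 2: rows with reply_to in {3,4,6} -> c13 (id 7, lev 2), c8 (id 8, lev 2).
Iteration 3: no rows with reply_to in {7,8}; recursion stops.

2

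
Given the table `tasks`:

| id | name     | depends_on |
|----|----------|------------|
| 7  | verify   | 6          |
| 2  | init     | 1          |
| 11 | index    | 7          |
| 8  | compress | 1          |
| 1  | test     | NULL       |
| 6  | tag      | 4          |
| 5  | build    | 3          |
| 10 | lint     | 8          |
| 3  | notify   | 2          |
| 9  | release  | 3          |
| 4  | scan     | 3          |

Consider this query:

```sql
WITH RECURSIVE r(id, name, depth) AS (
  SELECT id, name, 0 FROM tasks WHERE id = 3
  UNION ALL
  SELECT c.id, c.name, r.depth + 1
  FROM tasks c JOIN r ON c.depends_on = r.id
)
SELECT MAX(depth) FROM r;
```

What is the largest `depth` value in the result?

4

Base: id=3 (notify) at depth 0.
Iteration 1: rows with depends_on in {3} -> scan (id 4, depth 1), build (id 5, depth 1), release (id 9, depth 1).
Iteration 2: rows with depends_on in {4,5,9} -> tag (id 6, depth 2).
Iteration 3: rows with depends_on in {6} -> verify (id 7, depth 3).
Iteration 4: rows with depends_on in {7} -> index (id 11, depth 4).
Iteration 5: no rows with depends_on in {11}; recursion stops.
depth values: 0, 1, 1, 1, 2, 3, 4; the maximum is 4.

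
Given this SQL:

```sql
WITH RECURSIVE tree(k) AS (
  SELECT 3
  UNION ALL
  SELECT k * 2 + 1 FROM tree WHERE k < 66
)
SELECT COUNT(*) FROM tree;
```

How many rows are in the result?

6

Base: k=3.
Iteration 1: 3 < 66 holds -> k = 3 * 2 + 1 = 7.
Iteration 2: 7 < 66 holds -> k = 7 * 2 + 1 = 15.
Iteration 3: 15 < 66 holds -> k = 15 * 2 + 1 = 31.
Iteration 4: 31 < 66 holds -> k = 31 * 2 + 1 = 63.
Iteration 5: 63 < 66 holds -> k = 63 * 2 + 1 = 127.
Iteration 6: 127 < 66 fails; recursion stops.
Total rows emitted: 6.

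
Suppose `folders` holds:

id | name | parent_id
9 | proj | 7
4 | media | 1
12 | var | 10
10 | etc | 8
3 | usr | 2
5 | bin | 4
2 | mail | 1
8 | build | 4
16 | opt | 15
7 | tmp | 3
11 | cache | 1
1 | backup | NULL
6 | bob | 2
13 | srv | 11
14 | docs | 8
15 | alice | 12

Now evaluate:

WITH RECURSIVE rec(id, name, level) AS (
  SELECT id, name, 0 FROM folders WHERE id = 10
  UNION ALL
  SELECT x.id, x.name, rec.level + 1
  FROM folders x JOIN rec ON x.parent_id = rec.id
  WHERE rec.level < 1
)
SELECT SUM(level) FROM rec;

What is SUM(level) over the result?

1

Base: id=10 (etc) at level 0.
Iteration 1: rows with parent_id in {10} -> var (id 12, level 1).
Iteration 2: level < 1 fails for all current rows; recursion stops.
SUM(level) = 0 + 1 = 1.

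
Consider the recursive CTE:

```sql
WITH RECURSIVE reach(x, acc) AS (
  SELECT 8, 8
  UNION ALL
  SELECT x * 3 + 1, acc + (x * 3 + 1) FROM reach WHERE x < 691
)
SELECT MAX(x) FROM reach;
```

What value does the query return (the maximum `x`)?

Base: x=8, acc=8.
Iteration 1: 8 < 691 holds -> x = 8 * 3 + 1 = 25, acc = 8 + 25 = 33.
Iteration 2: 25 < 691 holds -> x = 25 * 3 + 1 = 76, acc = 33 + 76 = 109.
Iteration 3: 76 < 691 holds -> x = 76 * 3 + 1 = 229, acc = 109 + 229 = 338.
Iteration 4: 229 < 691 holds -> x = 229 * 3 + 1 = 688, acc = 338 + 688 = 1026.
Iteration 5: 688 < 691 holds -> x = 688 * 3 + 1 = 2065, acc = 1026 + 2065 = 3091.
Iteration 6: 2065 < 691 fails; recursion stops.
x values: 8, 25, 76, 229, 688, 2065; the maximum is 2065.

2065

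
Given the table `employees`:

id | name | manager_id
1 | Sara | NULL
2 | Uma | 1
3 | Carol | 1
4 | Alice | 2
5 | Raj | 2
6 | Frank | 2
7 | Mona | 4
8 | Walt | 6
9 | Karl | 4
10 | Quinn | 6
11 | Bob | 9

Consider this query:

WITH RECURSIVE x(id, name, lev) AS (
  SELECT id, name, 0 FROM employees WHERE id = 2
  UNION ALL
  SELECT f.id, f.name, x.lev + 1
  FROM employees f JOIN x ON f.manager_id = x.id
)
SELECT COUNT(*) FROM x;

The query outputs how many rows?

9

Base: id=2 (Uma) at lev 0.
Iteration 1: rows with manager_id in {2} -> Alice (id 4, lev 1), Raj (id 5, lev 1), Frank (id 6, lev 1).
Iteration 2: rows with manager_id in {4,5,6} -> Mona (id 7, lev 2), Walt (id 8, lev 2), Karl (id 9, lev 2), Quinn (id 10, lev 2).
Iteration 3: rows with manager_id in {7,8,9,10} -> Bob (id 11, lev 3).
Iteration 4: no rows with manager_id in {11}; recursion stops.
Total rows emitted: 9.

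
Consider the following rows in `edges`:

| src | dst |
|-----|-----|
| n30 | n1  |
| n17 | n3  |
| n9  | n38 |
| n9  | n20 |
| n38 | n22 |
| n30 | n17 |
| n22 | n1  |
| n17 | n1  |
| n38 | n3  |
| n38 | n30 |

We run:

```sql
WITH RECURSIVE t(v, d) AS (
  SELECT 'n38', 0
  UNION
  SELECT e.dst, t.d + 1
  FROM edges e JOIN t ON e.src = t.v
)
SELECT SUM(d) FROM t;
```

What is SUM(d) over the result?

Base: (n38, d=0).
Iteration 1: edges from {n38} -> (n22, d=1), (n3, d=1), (n30, d=1).
Iteration 2: edges from {n22,n3,n30} -> (n1, d=2), (n17, d=2). [UNION drops 1 duplicate row(s)]
Iteration 3: edges from {n1,n17} -> (n1, d=3), (n3, d=3).
Iteration 4: no outgoing edges from {n1,n3}; recursion stops.
SUM(d) = 0 + 1 + 1 + 1 + 2 + 2 + 3 + 3 = 13.

13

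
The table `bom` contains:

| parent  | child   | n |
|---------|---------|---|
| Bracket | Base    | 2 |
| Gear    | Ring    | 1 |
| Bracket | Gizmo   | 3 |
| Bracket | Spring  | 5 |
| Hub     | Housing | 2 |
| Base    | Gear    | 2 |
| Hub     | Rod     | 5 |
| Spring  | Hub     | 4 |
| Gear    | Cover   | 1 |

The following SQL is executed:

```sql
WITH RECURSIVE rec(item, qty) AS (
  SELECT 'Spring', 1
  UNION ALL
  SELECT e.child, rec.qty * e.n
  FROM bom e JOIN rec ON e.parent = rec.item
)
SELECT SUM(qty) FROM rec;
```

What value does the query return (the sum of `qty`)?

33

Base: (Spring, qty=1).
Iteration 1: components of {Spring} -> Hub = 1*4 = 4.
Iteration 2: components of {Hub} -> Housing = 4*2 = 8, Rod = 4*5 = 20.
Iteration 3: no further components; recursion stops.
SUM(qty) = 1 + 4 + 8 + 20 = 33.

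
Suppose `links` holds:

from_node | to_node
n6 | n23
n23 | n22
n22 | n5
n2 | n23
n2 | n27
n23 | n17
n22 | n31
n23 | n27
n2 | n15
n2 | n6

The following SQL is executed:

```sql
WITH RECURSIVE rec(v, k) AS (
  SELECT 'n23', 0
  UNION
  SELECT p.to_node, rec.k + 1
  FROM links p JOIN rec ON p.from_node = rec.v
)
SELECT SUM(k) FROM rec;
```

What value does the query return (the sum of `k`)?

Base: (n23, k=0).
Iteration 1: edges from {n23} -> (n17, k=1), (n22, k=1), (n27, k=1).
Iteration 2: edges from {n17,n22,n27} -> (n31, k=2), (n5, k=2).
Iteration 3: no outgoing edges from {n31,n5}; recursion stops.
SUM(k) = 0 + 1 + 1 + 1 + 2 + 2 = 7.

7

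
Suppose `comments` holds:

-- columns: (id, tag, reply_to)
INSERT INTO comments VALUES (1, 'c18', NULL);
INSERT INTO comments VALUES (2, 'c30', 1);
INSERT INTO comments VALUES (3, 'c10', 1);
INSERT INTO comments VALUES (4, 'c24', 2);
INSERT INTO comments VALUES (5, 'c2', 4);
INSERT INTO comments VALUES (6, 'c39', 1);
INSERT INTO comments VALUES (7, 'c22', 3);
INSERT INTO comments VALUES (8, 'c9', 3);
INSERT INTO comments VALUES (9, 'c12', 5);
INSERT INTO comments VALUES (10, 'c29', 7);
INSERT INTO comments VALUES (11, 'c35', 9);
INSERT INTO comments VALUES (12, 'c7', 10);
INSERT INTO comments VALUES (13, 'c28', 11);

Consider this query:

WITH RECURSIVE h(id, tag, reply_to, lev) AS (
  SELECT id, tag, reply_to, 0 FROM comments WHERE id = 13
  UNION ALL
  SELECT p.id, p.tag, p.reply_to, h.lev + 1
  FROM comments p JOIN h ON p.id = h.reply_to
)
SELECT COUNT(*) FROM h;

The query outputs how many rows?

Base: id=13 (c28), reply_to=11, lev 0.
Iteration 1: join on id=11 -> c35 (id 11, reply_to=9, lev 1).
Iteration 2: join on id=9 -> c12 (id 9, reply_to=5, lev 2).
Iteration 3: join on id=5 -> c2 (id 5, reply_to=4, lev 3).
Iteration 4: join on id=4 -> c24 (id 4, reply_to=2, lev 4).
Iteration 5: join on id=2 -> c30 (id 2, reply_to=1, lev 5).
Iteration 6: join on id=1 -> c18 (id 1, reply_to=NULL, lev 6).
Iteration 7: reply_to is NULL; no match; recursion stops.
Total rows emitted: 7.

7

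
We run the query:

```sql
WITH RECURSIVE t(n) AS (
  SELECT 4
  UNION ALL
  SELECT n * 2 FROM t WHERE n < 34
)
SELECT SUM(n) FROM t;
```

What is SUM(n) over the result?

124

Base: n=4.
Iteration 1: 4 < 34 holds -> n = 4 * 2 = 8.
Iteration 2: 8 < 34 holds -> n = 8 * 2 = 16.
Iteration 3: 16 < 34 holds -> n = 16 * 2 = 32.
Iteration 4: 32 < 34 holds -> n = 32 * 2 = 64.
Iteration 5: 64 < 34 fails; recursion stops.
SUM(n) = 4 + 8 + 16 + 32 + 64 = 124.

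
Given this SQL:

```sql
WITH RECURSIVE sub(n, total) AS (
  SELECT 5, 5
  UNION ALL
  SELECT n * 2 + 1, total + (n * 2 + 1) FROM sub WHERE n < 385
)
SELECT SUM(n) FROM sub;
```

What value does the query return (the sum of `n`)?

Base: n=5, total=5.
Iteration 1: 5 < 385 holds -> n = 5 * 2 + 1 = 11, total = 5 + 11 = 16.
Iteration 2: 11 < 385 holds -> n = 11 * 2 + 1 = 23, total = 16 + 23 = 39.
Iteration 3: 23 < 385 holds -> n = 23 * 2 + 1 = 47, total = 39 + 47 = 86.
Iteration 4: 47 < 385 holds -> n = 47 * 2 + 1 = 95, total = 86 + 95 = 181.
Iteration 5: 95 < 385 holds -> n = 95 * 2 + 1 = 191, total = 181 + 191 = 372.
Iteration 6: 191 < 385 holds -> n = 191 * 2 + 1 = 383, total = 372 + 383 = 755.
Iteration 7: 383 < 385 holds -> n = 383 * 2 + 1 = 767, total = 755 + 767 = 1522.
Iteration 8: 767 < 385 fails; recursion stops.
SUM(n) = 5 + 11 + 23 + 47 + 95 + 191 + 383 + 767 = 1522.

1522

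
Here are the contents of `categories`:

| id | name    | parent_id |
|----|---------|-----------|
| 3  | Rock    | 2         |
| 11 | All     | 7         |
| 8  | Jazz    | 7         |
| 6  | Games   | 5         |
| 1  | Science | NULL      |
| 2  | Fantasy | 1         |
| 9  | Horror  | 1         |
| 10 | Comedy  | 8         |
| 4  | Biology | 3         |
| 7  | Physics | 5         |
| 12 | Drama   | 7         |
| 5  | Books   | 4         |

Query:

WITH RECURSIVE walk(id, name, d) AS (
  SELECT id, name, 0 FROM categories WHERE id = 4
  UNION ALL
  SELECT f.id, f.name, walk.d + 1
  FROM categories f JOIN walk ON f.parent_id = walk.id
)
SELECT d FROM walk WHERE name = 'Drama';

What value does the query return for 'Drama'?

3

Base: id=4 (Biology) at d 0.
Iteration 1: rows with parent_id in {4} -> Books (id 5, d 1).
Iteration 2: rows with parent_id in {5} -> Games (id 6, d 2), Physics (id 7, d 2).
Iteration 3: rows with parent_id in {6,7} -> Jazz (id 8, d 3), All (id 11, d 3), Drama (id 12, d 3).
Iteration 4: rows with parent_id in {8,11,12} -> Comedy (id 10, d 4).
Iteration 5: no rows with parent_id in {10}; recursion stops.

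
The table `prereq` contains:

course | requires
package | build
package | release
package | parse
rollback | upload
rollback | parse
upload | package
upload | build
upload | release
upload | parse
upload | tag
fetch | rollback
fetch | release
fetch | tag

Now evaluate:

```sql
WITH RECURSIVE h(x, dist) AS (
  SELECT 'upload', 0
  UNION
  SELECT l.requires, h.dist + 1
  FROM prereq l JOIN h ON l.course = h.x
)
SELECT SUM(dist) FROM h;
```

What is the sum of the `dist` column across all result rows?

11

Base: (upload, dist=0).
Iteration 1: edges from {upload} -> (build, dist=1), (package, dist=1), (parse, dist=1), (release, dist=1), (tag, dist=1).
Iteration 2: edges from {build,package,parse,release,tag} -> (build, dist=2), (parse, dist=2), (release, dist=2).
Iteration 3: no outgoing edges from {build,parse,release}; recursion stops.
SUM(dist) = 0 + 1 + 1 + 1 + 1 + 1 + 2 + 2 + 2 = 11.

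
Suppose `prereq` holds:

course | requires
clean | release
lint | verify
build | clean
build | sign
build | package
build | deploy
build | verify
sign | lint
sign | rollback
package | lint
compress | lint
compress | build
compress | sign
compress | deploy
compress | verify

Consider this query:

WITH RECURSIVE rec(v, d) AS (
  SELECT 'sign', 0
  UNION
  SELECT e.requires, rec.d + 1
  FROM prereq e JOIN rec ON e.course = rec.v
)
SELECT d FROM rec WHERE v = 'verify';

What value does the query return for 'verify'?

Base: (sign, d=0).
Iteration 1: edges from {sign} -> (lint, d=1), (rollback, d=1).
Iteration 2: edges from {lint,rollback} -> (verify, d=2).
Iteration 3: no outgoing edges from {verify}; recursion stops.

2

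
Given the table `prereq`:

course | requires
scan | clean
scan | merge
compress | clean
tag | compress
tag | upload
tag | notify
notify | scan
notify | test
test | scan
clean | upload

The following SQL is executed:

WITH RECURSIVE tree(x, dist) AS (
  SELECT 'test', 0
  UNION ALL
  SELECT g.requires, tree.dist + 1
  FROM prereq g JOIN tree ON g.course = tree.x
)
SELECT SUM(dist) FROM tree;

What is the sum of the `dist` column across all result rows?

8

Base: (test, dist=0).
Iteration 1: edges from {test} -> (scan, dist=1).
Iteration 2: edges from {scan} -> (clean, dist=2), (merge, dist=2).
Iteration 3: edges from {clean,merge} -> (upload, dist=3).
Iteration 4: no outgoing edges from {upload}; recursion stops.
SUM(dist) = 0 + 1 + 2 + 2 + 3 = 8.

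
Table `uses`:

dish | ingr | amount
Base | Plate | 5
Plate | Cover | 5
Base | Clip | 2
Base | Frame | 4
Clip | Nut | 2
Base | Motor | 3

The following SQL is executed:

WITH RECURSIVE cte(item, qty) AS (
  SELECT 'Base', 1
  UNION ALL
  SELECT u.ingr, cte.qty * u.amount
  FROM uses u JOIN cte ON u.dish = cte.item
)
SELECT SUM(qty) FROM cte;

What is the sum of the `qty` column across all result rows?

Base: (Base, qty=1).
Iteration 1: components of {Base} -> Clip = 1*2 = 2, Frame = 1*4 = 4, Motor = 1*3 = 3, Plate = 1*5 = 5.
Iteration 2: components of {Clip,Frame,Motor,Plate} -> Cover = 5*5 = 25, Nut = 2*2 = 4.
Iteration 3: no further components; recursion stops.
SUM(qty) = 1 + 2 + 3 + 4 + 5 + 4 + 25 = 44.

44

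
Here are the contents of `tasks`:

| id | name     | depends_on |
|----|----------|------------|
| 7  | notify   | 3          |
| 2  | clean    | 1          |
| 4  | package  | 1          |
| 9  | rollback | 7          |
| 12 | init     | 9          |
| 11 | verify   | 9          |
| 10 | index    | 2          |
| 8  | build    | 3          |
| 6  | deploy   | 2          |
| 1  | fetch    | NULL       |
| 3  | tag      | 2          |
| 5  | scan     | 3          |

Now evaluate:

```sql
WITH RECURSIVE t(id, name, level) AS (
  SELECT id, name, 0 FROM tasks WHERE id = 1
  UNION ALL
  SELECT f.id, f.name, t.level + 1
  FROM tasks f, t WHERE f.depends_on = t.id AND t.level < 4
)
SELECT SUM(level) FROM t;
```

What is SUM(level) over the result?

Base: id=1 (fetch) at level 0.
Iteration 1: rows with depends_on in {1} -> clean (id 2, level 1), package (id 4, level 1).
Iteration 2: rows with depends_on in {2,4} -> tag (id 3, level 2), deploy (id 6, level 2), index (id 10, level 2).
Iteration 3: rows with depends_on in {3,6,10} -> scan (id 5, level 3), notify (id 7, level 3), build (id 8, level 3).
Iteration 4: rows with depends_on in {5,7,8} -> rollback (id 9, level 4).
Iteration 5: level < 4 fails for all current rows; recursion stops.
SUM(level) = 0 + 1 + 1 + 2 + 2 + 2 + 3 + 3 + 3 + 4 = 21.

21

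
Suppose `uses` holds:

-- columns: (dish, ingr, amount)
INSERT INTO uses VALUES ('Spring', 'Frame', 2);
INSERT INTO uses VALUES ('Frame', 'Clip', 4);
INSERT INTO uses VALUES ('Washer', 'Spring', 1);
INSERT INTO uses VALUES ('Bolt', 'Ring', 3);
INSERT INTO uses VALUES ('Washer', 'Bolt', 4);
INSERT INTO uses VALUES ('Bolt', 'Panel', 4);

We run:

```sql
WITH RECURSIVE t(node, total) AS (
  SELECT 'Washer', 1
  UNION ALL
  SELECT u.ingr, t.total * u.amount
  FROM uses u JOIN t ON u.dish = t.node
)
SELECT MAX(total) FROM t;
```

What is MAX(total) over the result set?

16

Base: (Washer, total=1).
Iteration 1: components of {Washer} -> Bolt = 1*4 = 4, Spring = 1*1 = 1.
Iteration 2: components of {Bolt,Spring} -> Frame = 1*2 = 2, Panel = 4*4 = 16, Ring = 4*3 = 12.
Iteration 3: components of {Frame,Panel,Ring} -> Clip = 2*4 = 8.
Iteration 4: no further components; recursion stops.
total values: 1, 1, 4, 2, 16, 12, 8; the maximum is 16.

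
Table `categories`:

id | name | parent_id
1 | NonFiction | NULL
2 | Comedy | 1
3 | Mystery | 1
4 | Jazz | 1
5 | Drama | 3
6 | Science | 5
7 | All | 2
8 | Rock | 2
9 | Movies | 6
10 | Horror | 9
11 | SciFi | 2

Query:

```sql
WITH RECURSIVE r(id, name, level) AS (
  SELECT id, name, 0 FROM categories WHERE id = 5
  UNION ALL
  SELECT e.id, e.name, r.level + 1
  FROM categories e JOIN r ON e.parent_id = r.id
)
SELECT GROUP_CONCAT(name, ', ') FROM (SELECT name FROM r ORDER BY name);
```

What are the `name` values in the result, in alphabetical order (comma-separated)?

Base: id=5 (Drama) at level 0.
Iteration 1: rows with parent_id in {5} -> Science (id 6, level 1).
Iteration 2: rows with parent_id in {6} -> Movies (id 9, level 2).
Iteration 3: rows with parent_id in {9} -> Horror (id 10, level 3).
Iteration 4: no rows with parent_id in {10}; recursion stops.

Drama, Horror, Movies, Science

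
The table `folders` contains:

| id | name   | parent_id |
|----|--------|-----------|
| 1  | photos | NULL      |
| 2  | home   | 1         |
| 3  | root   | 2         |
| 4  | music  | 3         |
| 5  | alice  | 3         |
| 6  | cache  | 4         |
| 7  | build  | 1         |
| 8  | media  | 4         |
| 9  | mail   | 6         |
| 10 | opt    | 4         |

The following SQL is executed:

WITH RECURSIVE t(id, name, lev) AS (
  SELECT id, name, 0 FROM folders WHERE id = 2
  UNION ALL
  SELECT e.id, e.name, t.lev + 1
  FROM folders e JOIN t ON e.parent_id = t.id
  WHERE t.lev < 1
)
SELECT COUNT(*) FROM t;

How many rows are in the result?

2

Base: id=2 (home) at lev 0.
Iteration 1: rows with parent_id in {2} -> root (id 3, lev 1).
Iteration 2: lev < 1 fails for all current rows; recursion stops.
Total rows emitted: 2.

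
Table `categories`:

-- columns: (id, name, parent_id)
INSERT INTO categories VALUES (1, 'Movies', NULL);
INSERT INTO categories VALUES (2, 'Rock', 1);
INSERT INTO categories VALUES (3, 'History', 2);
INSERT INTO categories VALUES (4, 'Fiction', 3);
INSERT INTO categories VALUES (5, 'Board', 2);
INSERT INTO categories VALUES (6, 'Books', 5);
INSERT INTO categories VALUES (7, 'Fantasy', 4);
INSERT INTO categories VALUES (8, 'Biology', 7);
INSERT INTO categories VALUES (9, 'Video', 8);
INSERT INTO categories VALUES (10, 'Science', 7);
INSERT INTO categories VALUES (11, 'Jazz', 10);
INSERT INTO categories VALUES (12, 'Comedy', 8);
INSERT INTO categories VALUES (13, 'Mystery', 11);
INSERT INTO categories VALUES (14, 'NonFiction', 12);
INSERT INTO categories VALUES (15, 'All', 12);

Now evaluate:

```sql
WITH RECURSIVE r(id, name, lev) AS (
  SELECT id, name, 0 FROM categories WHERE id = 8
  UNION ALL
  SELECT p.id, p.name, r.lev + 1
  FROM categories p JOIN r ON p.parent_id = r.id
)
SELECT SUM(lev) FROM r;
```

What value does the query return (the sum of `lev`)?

6

Base: id=8 (Biology) at lev 0.
Iteration 1: rows with parent_id in {8} -> Video (id 9, lev 1), Comedy (id 12, lev 1).
Iteration 2: rows with parent_id in {9,12} -> NonFiction (id 14, lev 2), All (id 15, lev 2).
Iteration 3: no rows with parent_id in {14,15}; recursion stops.
SUM(lev) = 0 + 1 + 1 + 2 + 2 = 6.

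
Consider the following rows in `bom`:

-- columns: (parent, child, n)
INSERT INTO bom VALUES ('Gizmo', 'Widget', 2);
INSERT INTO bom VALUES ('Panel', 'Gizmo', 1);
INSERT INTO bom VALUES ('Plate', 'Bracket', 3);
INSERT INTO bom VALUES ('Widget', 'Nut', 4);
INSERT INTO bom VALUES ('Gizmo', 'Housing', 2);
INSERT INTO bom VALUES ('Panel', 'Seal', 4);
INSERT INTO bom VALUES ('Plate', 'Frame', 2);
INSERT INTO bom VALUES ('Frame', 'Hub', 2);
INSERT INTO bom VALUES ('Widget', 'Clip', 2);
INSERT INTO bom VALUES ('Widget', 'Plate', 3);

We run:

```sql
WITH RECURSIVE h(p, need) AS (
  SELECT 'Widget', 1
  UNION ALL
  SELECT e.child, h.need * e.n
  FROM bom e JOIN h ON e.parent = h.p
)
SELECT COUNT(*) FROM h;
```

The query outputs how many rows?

7

Base: (Widget, need=1).
Iteration 1: components of {Widget} -> Clip = 1*2 = 2, Nut = 1*4 = 4, Plate = 1*3 = 3.
Iteration 2: components of {Clip,Nut,Plate} -> Bracket = 3*3 = 9, Frame = 3*2 = 6.
Iteration 3: components of {Bracket,Frame} -> Hub = 6*2 = 12.
Iteration 4: no further components; recursion stops.
Total rows emitted: 7.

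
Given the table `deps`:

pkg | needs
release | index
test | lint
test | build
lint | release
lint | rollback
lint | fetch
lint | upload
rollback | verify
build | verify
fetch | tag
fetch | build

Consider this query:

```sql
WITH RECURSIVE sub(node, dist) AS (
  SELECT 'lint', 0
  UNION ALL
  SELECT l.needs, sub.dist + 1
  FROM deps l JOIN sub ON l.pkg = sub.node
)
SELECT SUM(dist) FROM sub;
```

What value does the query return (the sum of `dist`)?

15

Base: (lint, dist=0).
Iteration 1: edges from {lint} -> (fetch, dist=1), (release, dist=1), (rollback, dist=1), (upload, dist=1).
Iteration 2: edges from {fetch,release,rollback,upload} -> (build, dist=2), (index, dist=2), (tag, dist=2), (verify, dist=2).
Iteration 3: edges from {build,index,tag,verify} -> (verify, dist=3).
Iteration 4: no outgoing edges from {verify}; recursion stops.
SUM(dist) = 0 + 1 + 1 + 1 + 1 + 2 + 2 + 2 + 2 + 3 = 15.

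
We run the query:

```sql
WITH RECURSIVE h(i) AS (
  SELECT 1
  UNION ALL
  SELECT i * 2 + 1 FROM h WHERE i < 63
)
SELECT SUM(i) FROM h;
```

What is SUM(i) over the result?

Base: i=1.
Iteration 1: 1 < 63 holds -> i = 1 * 2 + 1 = 3.
Iteration 2: 3 < 63 holds -> i = 3 * 2 + 1 = 7.
Iteration 3: 7 < 63 holds -> i = 7 * 2 + 1 = 15.
Iteration 4: 15 < 63 holds -> i = 15 * 2 + 1 = 31.
Iteration 5: 31 < 63 holds -> i = 31 * 2 + 1 = 63.
Iteration 6: 63 < 63 fails; recursion stops.
SUM(i) = 1 + 3 + 7 + 15 + 31 + 63 = 120.

120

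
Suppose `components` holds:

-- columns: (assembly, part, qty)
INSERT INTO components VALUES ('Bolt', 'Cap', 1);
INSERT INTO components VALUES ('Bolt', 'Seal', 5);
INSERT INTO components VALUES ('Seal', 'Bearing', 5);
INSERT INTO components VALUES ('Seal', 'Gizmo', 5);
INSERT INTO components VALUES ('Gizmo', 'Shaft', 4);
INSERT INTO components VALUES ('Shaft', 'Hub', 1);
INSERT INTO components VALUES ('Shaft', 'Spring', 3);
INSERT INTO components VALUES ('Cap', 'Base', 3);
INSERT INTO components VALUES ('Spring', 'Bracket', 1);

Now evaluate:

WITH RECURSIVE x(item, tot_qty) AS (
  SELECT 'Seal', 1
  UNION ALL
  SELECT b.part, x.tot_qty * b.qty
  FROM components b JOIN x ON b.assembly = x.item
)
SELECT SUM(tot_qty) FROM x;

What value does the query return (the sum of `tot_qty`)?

Base: (Seal, tot_qty=1).
Iteration 1: components of {Seal} -> Bearing = 1*5 = 5, Gizmo = 1*5 = 5.
Iteration 2: components of {Bearing,Gizmo} -> Shaft = 5*4 = 20.
Iteration 3: components of {Shaft} -> Hub = 20*1 = 20, Spring = 20*3 = 60.
Iteration 4: components of {Hub,Spring} -> Bracket = 60*1 = 60.
Iteration 5: no further components; recursion stops.
SUM(tot_qty) = 1 + 5 + 5 + 20 + 20 + 60 + 60 = 171.

171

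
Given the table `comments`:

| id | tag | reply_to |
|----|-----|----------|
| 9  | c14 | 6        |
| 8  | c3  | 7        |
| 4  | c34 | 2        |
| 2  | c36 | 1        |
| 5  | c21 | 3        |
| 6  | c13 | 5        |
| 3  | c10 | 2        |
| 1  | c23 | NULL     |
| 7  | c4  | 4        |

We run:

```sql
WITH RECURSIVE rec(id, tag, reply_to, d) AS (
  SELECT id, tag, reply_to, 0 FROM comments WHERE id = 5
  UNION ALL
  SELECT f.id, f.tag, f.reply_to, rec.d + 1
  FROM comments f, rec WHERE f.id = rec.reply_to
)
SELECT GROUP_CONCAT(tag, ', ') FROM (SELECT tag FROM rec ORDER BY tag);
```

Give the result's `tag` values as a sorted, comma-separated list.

Base: id=5 (c21), reply_to=3, d 0.
Iteration 1: join on id=3 -> c10 (id 3, reply_to=2, d 1).
Iteration 2: join on id=2 -> c36 (id 2, reply_to=1, d 2).
Iteration 3: join on id=1 -> c23 (id 1, reply_to=NULL, d 3).
Iteration 4: reply_to is NULL; no match; recursion stops.

c10, c21, c23, c36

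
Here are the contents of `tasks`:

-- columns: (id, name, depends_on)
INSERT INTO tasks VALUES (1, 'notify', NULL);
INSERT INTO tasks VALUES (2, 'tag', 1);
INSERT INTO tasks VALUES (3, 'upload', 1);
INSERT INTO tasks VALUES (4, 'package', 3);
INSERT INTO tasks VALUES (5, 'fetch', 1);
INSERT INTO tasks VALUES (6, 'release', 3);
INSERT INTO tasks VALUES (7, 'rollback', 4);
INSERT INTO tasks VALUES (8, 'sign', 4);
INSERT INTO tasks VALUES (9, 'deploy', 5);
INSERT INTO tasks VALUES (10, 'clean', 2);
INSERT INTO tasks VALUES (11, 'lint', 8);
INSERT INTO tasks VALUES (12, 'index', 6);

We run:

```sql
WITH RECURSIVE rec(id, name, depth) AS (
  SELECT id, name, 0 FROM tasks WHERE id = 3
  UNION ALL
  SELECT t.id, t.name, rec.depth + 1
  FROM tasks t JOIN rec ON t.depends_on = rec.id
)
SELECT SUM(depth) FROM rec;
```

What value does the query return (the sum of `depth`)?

11

Base: id=3 (upload) at depth 0.
Iteration 1: rows with depends_on in {3} -> package (id 4, depth 1), release (id 6, depth 1).
Iteration 2: rows with depends_on in {4,6} -> rollback (id 7, depth 2), sign (id 8, depth 2), index (id 12, depth 2).
Iteration 3: rows with depends_on in {7,8,12} -> lint (id 11, depth 3).
Iteration 4: no rows with depends_on in {11}; recursion stops.
SUM(depth) = 0 + 1 + 1 + 2 + 2 + 2 + 3 = 11.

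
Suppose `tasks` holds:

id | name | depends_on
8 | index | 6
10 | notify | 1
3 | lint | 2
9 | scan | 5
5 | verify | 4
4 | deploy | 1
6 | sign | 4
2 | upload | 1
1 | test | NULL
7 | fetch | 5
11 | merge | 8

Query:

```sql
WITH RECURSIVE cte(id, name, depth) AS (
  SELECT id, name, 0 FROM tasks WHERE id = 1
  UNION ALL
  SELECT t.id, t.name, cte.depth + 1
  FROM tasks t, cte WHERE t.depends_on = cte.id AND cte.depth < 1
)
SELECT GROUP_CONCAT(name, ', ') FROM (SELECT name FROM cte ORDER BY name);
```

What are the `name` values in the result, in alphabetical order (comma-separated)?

Base: id=1 (test) at depth 0.
Iteration 1: rows with depends_on in {1} -> upload (id 2, depth 1), deploy (id 4, depth 1), notify (id 10, depth 1).
Iteration 2: depth < 1 fails for all current rows; recursion stops.

deploy, notify, test, upload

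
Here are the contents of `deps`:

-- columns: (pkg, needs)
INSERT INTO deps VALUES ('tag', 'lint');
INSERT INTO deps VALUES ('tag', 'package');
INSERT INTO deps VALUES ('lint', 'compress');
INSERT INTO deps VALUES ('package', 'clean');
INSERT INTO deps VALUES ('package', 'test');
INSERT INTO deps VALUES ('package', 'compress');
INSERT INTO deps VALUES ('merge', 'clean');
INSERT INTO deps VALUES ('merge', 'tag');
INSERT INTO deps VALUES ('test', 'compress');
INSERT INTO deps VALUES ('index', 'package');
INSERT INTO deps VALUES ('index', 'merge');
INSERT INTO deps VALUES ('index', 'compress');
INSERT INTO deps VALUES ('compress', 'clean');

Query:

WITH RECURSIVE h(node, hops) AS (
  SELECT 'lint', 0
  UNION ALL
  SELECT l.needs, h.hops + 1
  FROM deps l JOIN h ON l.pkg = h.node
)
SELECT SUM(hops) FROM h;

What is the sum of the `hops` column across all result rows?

3

Base: (lint, hops=0).
Iteration 1: edges from {lint} -> (compress, hops=1).
Iteration 2: edges from {compress} -> (clean, hops=2).
Iteration 3: no outgoing edges from {clean}; recursion stops.
SUM(hops) = 0 + 1 + 2 = 3.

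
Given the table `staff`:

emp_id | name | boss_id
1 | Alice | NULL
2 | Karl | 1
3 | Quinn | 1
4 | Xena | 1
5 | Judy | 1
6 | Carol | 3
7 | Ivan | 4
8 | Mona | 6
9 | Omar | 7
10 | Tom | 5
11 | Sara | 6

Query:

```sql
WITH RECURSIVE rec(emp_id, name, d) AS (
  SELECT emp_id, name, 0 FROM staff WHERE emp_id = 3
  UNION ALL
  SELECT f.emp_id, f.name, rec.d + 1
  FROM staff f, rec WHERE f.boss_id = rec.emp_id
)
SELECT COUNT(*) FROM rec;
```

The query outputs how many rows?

Base: emp_id=3 (Quinn) at d 0.
Iteration 1: rows with boss_id in {3} -> Carol (id 6, d 1).
Iteration 2: rows with boss_id in {6} -> Mona (id 8, d 2), Sara (id 11, d 2).
Iteration 3: no rows with boss_id in {8,11}; recursion stops.
Total rows emitted: 4.

4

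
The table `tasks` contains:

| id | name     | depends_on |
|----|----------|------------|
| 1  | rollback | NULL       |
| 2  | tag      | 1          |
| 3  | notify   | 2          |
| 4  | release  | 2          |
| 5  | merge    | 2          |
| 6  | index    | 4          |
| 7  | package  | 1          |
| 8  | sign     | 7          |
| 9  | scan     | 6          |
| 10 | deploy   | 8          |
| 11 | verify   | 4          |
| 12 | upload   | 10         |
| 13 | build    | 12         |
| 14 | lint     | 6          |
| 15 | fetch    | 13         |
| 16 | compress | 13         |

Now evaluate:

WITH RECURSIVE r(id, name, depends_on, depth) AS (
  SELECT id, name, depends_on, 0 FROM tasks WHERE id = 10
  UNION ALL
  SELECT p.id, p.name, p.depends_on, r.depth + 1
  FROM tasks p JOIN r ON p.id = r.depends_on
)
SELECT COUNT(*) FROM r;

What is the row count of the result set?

Base: id=10 (deploy), depends_on=8, depth 0.
Iteration 1: join on id=8 -> sign (id 8, depends_on=7, depth 1).
Iteration 2: join on id=7 -> package (id 7, depends_on=1, depth 2).
Iteration 3: join on id=1 -> rollback (id 1, depends_on=NULL, depth 3).
Iteration 4: depends_on is NULL; no match; recursion stops.
Total rows emitted: 4.

4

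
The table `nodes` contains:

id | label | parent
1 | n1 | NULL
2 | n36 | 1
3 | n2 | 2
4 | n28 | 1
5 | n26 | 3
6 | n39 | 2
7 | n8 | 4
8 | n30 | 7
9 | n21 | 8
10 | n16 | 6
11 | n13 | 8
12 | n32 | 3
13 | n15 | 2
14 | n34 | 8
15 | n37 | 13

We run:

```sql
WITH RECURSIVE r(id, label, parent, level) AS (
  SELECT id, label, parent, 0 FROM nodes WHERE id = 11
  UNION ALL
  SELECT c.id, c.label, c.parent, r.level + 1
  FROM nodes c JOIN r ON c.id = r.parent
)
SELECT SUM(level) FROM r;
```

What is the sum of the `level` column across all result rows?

Base: id=11 (n13), parent=8, level 0.
Iteration 1: join on id=8 -> n30 (id 8, parent=7, level 1).
Iteration 2: join on id=7 -> n8 (id 7, parent=4, level 2).
Iteration 3: join on id=4 -> n28 (id 4, parent=1, level 3).
Iteration 4: join on id=1 -> n1 (id 1, parent=NULL, level 4).
Iteration 5: parent is NULL; no match; recursion stops.
SUM(level) = 0 + 1 + 2 + 3 + 4 = 10.

10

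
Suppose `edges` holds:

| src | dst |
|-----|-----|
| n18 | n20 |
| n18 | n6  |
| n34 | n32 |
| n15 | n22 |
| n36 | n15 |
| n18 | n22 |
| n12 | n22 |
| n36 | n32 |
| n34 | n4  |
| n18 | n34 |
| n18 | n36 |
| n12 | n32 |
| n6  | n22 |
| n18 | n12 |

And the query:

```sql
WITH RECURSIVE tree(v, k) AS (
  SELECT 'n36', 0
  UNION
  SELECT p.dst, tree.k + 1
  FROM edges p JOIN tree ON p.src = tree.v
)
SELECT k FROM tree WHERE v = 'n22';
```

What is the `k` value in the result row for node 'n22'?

Base: (n36, k=0).
Iteration 1: edges from {n36} -> (n15, k=1), (n32, k=1).
Iteration 2: edges from {n15,n32} -> (n22, k=2).
Iteration 3: no outgoing edges from {n22}; recursion stops.

2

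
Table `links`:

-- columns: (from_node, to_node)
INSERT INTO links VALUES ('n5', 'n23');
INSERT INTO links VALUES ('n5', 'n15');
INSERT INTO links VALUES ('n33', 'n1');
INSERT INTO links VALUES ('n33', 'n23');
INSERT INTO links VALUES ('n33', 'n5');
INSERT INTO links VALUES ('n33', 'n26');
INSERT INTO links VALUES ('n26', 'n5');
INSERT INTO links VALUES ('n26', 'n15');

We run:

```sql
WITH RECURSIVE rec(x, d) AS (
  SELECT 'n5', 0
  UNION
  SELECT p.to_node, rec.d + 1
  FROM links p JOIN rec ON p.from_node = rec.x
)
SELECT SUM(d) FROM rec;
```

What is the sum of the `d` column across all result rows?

Base: (n5, d=0).
Iteration 1: edges from {n5} -> (n15, d=1), (n23, d=1).
Iteration 2: no outgoing edges from {n15,n23}; recursion stops.
SUM(d) = 0 + 1 + 1 = 2.

2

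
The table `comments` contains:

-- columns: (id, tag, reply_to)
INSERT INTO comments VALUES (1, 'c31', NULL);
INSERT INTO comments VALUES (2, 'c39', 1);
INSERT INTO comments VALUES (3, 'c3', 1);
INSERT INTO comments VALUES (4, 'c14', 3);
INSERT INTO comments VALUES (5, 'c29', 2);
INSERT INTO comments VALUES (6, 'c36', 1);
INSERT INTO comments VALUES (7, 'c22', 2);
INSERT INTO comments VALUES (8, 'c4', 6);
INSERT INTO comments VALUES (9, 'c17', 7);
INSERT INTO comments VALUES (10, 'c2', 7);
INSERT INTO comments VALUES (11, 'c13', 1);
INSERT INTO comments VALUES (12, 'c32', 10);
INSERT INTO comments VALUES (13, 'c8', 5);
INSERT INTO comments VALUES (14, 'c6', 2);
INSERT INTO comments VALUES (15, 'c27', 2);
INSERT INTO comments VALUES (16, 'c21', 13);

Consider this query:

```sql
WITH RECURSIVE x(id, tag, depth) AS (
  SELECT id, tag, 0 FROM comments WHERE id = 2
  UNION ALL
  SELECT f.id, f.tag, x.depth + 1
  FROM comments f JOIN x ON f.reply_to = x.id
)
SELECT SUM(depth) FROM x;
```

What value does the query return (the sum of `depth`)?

Base: id=2 (c39) at depth 0.
Iteration 1: rows with reply_to in {2} -> c29 (id 5, depth 1), c22 (id 7, depth 1), c6 (id 14, depth 1), c27 (id 15, depth 1).
Iteration 2: rows with reply_to in {5,7,14,15} -> c17 (id 9, depth 2), c2 (id 10, depth 2), c8 (id 13, depth 2).
Iteration 3: rows with reply_to in {9,10,13} -> c32 (id 12, depth 3), c21 (id 16, depth 3).
Iteration 4: no rows with reply_to in {12,16}; recursion stops.
SUM(depth) = 0 + 1 + 1 + 1 + 1 + 2 + 2 + 2 + 3 + 3 = 16.

16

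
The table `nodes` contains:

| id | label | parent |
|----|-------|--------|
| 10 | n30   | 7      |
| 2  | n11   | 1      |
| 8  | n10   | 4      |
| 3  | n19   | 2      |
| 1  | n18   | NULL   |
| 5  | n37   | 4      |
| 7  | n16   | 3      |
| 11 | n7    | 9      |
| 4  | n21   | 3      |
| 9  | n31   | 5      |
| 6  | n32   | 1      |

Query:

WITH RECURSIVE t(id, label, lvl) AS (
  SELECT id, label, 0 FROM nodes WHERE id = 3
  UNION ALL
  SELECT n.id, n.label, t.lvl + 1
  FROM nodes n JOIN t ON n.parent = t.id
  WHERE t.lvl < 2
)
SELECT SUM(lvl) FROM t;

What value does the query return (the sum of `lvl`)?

Base: id=3 (n19) at lvl 0.
Iteration 1: rows with parent in {3} -> n21 (id 4, lvl 1), n16 (id 7, lvl 1).
Iteration 2: rows with parent in {4,7} -> n37 (id 5, lvl 2), n10 (id 8, lvl 2), n30 (id 10, lvl 2).
Iteration 3: lvl < 2 fails for all current rows; recursion stops.
SUM(lvl) = 0 + 1 + 1 + 2 + 2 + 2 = 8.

8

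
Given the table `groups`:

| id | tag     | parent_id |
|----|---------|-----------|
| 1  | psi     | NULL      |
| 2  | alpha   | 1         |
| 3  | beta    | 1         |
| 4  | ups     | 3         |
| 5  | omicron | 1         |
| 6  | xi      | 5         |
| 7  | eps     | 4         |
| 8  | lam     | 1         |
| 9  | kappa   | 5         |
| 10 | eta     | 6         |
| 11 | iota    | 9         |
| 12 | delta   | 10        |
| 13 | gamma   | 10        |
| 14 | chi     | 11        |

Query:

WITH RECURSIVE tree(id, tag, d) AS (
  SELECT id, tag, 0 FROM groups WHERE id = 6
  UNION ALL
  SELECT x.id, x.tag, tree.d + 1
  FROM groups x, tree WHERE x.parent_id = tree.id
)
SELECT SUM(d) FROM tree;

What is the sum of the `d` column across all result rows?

5

Base: id=6 (xi) at d 0.
Iteration 1: rows with parent_id in {6} -> eta (id 10, d 1).
Iteration 2: rows with parent_id in {10} -> delta (id 12, d 2), gamma (id 13, d 2).
Iteration 3: no rows with parent_id in {12,13}; recursion stops.
SUM(d) = 0 + 1 + 2 + 2 = 5.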